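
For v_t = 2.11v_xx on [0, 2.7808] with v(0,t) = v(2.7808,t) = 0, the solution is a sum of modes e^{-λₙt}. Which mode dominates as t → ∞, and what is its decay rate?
Eigenvalues: λₙ = 2.11n²π²/2.7808².
First three modes:
  n=1: λ₁ = 2.11π²/2.7808² ≈ 2.693
  n=2: λ₂ = 8.44π²/2.7808² ≈ 10.772 (4× faster decay)
  n=3: λ₃ = 18.99π²/2.7808² ≈ 24.237 (9× faster decay)
As t → ∞, higher modes decay exponentially faster. The n=1 mode dominates: v ~ c₁ sin(πx/2.7808) e^{-λ₁t}.
Decay rate: λ₁ = 2.11π²/2.7808² ≈ 2.693.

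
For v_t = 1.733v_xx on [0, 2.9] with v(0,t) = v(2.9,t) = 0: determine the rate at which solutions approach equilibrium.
Eigenvalues: λₙ = 1.733n²π²/2.9².
First three modes:
  n=1: λ₁ = 1.733π²/2.9² ≈ 2.034
  n=2: λ₂ = 6.932π²/2.9² ≈ 8.135 (4× faster decay)
  n=3: λ₃ = 15.597π²/2.9² ≈ 18.304 (9× faster decay)
As t → ∞, higher modes decay exponentially faster. The n=1 mode dominates: v ~ c₁ sin(πx/2.9) e^{-λ₁t}.
Decay rate: λ₁ = 1.733π²/2.9² ≈ 2.034.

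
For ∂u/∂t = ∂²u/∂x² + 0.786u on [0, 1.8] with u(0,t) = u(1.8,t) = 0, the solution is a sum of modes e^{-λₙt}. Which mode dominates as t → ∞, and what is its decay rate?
Eigenvalues: λₙ = n²π²/1.8² - 0.786.
First three modes:
  n=1: λ₁ = π²/1.8² - 0.786 ≈ 2.26
  n=2: λ₂ = 4π²/1.8² - 0.786 ≈ 11.399
  n=3: λ₃ = 9π²/1.8² - 0.786 ≈ 26.63
Since π²/1.8² ≈ 3.046 > 0.786, all λₙ > 0.
The n=1 mode decays slowest → dominates as t → ∞.
Asymptotic: u ~ c₁ sin(πx/1.8) e^{-λ₁t} with decay rate λ₁ ≈ 2.26.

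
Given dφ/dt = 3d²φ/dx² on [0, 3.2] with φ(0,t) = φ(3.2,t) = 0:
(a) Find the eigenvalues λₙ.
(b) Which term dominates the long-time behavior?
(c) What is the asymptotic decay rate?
Eigenvalues: λₙ = 3n²π²/3.2².
First three modes:
  n=1: λ₁ = 3π²/3.2² ≈ 2.891
  n=2: λ₂ = 12π²/3.2² ≈ 11.566 (4× faster decay)
  n=3: λ₃ = 27π²/3.2² ≈ 26.023 (9× faster decay)
As t → ∞, higher modes decay exponentially faster. The n=1 mode dominates: φ ~ c₁ sin(πx/3.2) e^{-λ₁t}.
Decay rate: λ₁ = 3π²/3.2² ≈ 2.891.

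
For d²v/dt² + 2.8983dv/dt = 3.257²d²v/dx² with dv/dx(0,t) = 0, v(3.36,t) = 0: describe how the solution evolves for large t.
v → 0. Damping (γ=2.8983) dissipates energy; oscillations decay exponentially.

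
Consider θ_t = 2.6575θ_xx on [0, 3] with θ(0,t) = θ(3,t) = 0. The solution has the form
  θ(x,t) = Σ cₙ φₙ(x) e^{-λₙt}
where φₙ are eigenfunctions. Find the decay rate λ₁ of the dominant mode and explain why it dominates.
Eigenvalues: λₙ = 2.6575n²π²/3².
First three modes:
  n=1: λ₁ = 2.6575π²/3² ≈ 2.914
  n=2: λ₂ = 10.63π²/3² ≈ 11.657 (4× faster decay)
  n=3: λ₃ = 23.9175π²/3² ≈ 26.228 (9× faster decay)
As t → ∞, higher modes decay exponentially faster. The n=1 mode dominates: θ ~ c₁ sin(πx/3) e^{-λ₁t}.
Decay rate: λ₁ = 2.6575π²/3² ≈ 2.914.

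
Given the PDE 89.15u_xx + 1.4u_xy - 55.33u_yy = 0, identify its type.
The second-order coefficients are A = 89.15, B = 1.4, C = -55.33. Since B² - 4AC = 19732.638 > 0, this is a hyperbolic PDE.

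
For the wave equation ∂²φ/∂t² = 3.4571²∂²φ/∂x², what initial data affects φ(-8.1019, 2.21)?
Domain of dependence: [-15.742091, -0.461709]. Signals travel at speed 3.4571, so data within |x - -8.1019| ≤ 3.4571·2.21 = 7.640191 can reach the point.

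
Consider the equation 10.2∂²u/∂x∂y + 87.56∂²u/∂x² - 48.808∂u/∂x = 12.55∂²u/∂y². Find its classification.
Rewriting in standard form: 87.56∂²u/∂x² + 10.2∂²u/∂x∂y - 12.55∂²u/∂y² - 48.808∂u/∂x = 0. Hyperbolic. (A = 87.56, B = 10.2, C = -12.55 gives B² - 4AC = 4499.552.)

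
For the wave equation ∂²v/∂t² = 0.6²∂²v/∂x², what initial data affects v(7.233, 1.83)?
Domain of dependence: [6.135, 8.331]. Signals travel at speed 0.6, so data within |x - 7.233| ≤ 0.6·1.83 = 1.098 can reach the point.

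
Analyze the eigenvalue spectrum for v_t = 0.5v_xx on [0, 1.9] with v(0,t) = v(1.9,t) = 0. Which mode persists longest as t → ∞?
Eigenvalues: λₙ = 0.5n²π²/1.9².
First three modes:
  n=1: λ₁ = 0.5π²/1.9² ≈ 1.367
  n=2: λ₂ = 2π²/1.9² ≈ 5.468 (4× faster decay)
  n=3: λ₃ = 4.5π²/1.9² ≈ 12.303 (9× faster decay)
As t → ∞, higher modes decay exponentially faster. The n=1 mode dominates: v ~ c₁ sin(πx/1.9) e^{-λ₁t}.
Decay rate: λ₁ = 0.5π²/1.9² ≈ 1.367.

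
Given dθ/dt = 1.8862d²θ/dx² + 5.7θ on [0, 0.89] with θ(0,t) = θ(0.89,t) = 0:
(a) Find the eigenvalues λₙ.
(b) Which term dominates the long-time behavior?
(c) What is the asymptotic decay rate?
Eigenvalues: λₙ = 1.8862n²π²/0.89² - 5.7.
First three modes:
  n=1: λ₁ = 1.8862π²/0.89² - 5.7 ≈ 17.802
  n=2: λ₂ = 7.5448π²/0.89² - 5.7 ≈ 88.309
  n=3: λ₃ = 16.9758π²/0.89² - 5.7 ≈ 205.819
Since 1.8862π²/0.89² ≈ 23.502 > 5.7, all λₙ > 0.
The n=1 mode decays slowest → dominates as t → ∞.
Asymptotic: θ ~ c₁ sin(πx/0.89) e^{-λ₁t} with decay rate λ₁ ≈ 17.802.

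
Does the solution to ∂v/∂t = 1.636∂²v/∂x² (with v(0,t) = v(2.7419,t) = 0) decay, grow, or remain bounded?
v → 0. Heat diffuses out through both boundaries.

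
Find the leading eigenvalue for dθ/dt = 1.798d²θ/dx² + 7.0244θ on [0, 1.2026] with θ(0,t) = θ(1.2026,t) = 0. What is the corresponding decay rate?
Eigenvalues: λₙ = 1.798n²π²/1.2026² - 7.0244.
First three modes:
  n=1: λ₁ = 1.798π²/1.2026² - 7.0244 ≈ 5.246
  n=2: λ₂ = 7.192π²/1.2026² - 7.0244 ≈ 42.056
  n=3: λ₃ = 16.182π²/1.2026² - 7.0244 ≈ 103.406
Since 1.798π²/1.2026² ≈ 12.27 > 7.0244, all λₙ > 0.
The n=1 mode decays slowest → dominates as t → ∞.
Asymptotic: θ ~ c₁ sin(πx/1.2026) e^{-λ₁t} with decay rate λ₁ ≈ 5.246.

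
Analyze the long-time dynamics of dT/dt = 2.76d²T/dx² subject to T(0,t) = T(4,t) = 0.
Long-time behavior: T → 0. Heat diffuses out through both boundaries.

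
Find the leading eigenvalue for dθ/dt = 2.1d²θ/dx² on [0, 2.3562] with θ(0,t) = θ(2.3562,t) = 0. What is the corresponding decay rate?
Eigenvalues: λₙ = 2.1n²π²/2.3562².
First three modes:
  n=1: λ₁ = 2.1π²/2.3562² ≈ 3.733
  n=2: λ₂ = 8.4π²/2.3562² ≈ 14.933 (4× faster decay)
  n=3: λ₃ = 18.9π²/2.3562² ≈ 33.6 (9× faster decay)
As t → ∞, higher modes decay exponentially faster. The n=1 mode dominates: θ ~ c₁ sin(πx/2.3562) e^{-λ₁t}.
Decay rate: λ₁ = 2.1π²/2.3562² ≈ 3.733.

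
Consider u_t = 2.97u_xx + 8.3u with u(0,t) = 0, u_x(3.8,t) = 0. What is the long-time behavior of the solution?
As t → ∞, u grows unboundedly. Reaction dominates diffusion (r=8.3 > κπ²/(4L²)≈0.51); solution grows exponentially.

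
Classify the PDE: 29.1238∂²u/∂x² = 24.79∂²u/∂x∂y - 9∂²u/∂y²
Rewriting in standard form: 29.1238∂²u/∂x² - 24.79∂²u/∂x∂y + 9∂²u/∂y² = 0. A = 29.1238, B = -24.79, C = 9. Discriminant B² - 4AC = -433.9127. Since -433.9127 < 0, elliptic.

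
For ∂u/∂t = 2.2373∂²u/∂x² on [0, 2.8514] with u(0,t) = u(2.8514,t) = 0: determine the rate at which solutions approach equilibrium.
Eigenvalues: λₙ = 2.2373n²π²/2.8514².
First three modes:
  n=1: λ₁ = 2.2373π²/2.8514² ≈ 2.716
  n=2: λ₂ = 8.9492π²/2.8514² ≈ 10.863 (4× faster decay)
  n=3: λ₃ = 20.1357π²/2.8514² ≈ 24.443 (9× faster decay)
As t → ∞, higher modes decay exponentially faster. The n=1 mode dominates: u ~ c₁ sin(πx/2.8514) e^{-λ₁t}.
Decay rate: λ₁ = 2.2373π²/2.8514² ≈ 2.716.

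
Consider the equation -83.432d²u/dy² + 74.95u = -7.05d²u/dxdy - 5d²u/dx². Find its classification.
Rewriting in standard form: 5d²u/dx² + 7.05d²u/dxdy - 83.432d²u/dy² + 74.95u = 0. Hyperbolic. (A = 5, B = 7.05, C = -83.432 gives B² - 4AC = 1718.3425.)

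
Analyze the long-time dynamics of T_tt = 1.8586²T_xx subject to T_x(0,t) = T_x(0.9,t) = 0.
Long-time behavior: T oscillates about a mean that drifts linearly in t (generically unbounded; no decay). There is no damping, so the nonconstant modes persist as standing waves (energy conserved, no decay). But with Neumann conditions at both ends the constant mode has eigenvalue 0: the spatial mean M(t) of T satisfies M'' = 0, so M(t) = M(0) + M'(0)·t. Unless the initial velocity has zero mean (∫T_t(x,0)dx = 0), the solution grows linearly in t (unbounded, though not exponentially); if it does have zero mean, the solution stays bounded and simply oscillates.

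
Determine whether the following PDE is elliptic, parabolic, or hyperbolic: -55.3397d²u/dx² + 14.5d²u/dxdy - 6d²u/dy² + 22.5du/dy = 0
Coefficients: A = -55.3397, B = 14.5, C = -6. B² - 4AC = -1117.9028, which is negative, so the equation is elliptic.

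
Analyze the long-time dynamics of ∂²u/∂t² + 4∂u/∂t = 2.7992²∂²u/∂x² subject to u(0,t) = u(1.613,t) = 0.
Long-time behavior: u → 0. Damping (γ=4) dissipates energy; oscillations decay exponentially.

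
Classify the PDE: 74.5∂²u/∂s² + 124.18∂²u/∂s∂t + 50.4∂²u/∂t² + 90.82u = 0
A = 74.5, B = 124.18, C = 50.4. Discriminant B² - 4AC = 401.4724. Since 401.4724 > 0, hyperbolic.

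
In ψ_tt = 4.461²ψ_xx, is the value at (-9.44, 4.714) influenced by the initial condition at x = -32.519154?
No. The domain of dependence is [-30.469154, 11.589154], and -32.519154 is outside this interval.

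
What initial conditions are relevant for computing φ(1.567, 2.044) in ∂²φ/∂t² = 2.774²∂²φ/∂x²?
Domain of dependence: [-4.103056, 7.237056]. Signals travel at speed 2.774, so data within |x - 1.567| ≤ 2.774·2.044 = 5.670056 can reach the point.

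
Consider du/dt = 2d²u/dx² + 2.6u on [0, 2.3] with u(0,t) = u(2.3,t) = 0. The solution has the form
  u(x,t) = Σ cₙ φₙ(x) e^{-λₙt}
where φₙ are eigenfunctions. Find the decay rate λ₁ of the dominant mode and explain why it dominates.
Eigenvalues: λₙ = 2n²π²/2.3² - 2.6.
First three modes:
  n=1: λ₁ = 2π²/2.3² - 2.6 ≈ 1.131
  n=2: λ₂ = 8π²/2.3² - 2.6 ≈ 12.326
  n=3: λ₃ = 18π²/2.3² - 2.6 ≈ 30.983
Since 2π²/2.3² ≈ 3.731 > 2.6, all λₙ > 0.
The n=1 mode decays slowest → dominates as t → ∞.
Asymptotic: u ~ c₁ sin(πx/2.3) e^{-λ₁t} with decay rate λ₁ ≈ 1.131.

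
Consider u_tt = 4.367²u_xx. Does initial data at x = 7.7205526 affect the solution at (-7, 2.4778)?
No. The domain of dependence is [-17.8205526, 3.8205526], and 7.7205526 is outside this interval.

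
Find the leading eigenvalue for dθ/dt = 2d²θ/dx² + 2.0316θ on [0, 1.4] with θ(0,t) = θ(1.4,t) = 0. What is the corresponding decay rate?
Eigenvalues: λₙ = 2n²π²/1.4² - 2.0316.
First three modes:
  n=1: λ₁ = 2π²/1.4² - 2.0316 ≈ 8.039
  n=2: λ₂ = 8π²/1.4² - 2.0316 ≈ 38.252
  n=3: λ₃ = 18π²/1.4² - 2.0316 ≈ 88.608
Since 2π²/1.4² ≈ 10.071 > 2.0316, all λₙ > 0.
The n=1 mode decays slowest → dominates as t → ∞.
Asymptotic: θ ~ c₁ sin(πx/1.4) e^{-λ₁t} with decay rate λ₁ ≈ 8.039.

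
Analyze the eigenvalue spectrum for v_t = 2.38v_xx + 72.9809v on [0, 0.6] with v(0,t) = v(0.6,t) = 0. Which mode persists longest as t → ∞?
Eigenvalues: λₙ = 2.38n²π²/0.6² - 72.9809.
First three modes:
  n=1: λ₁ = 2.38π²/0.6² - 72.9809 ≈ -7.732
  n=2: λ₂ = 9.52π²/0.6² - 72.9809 ≈ 188.015
  n=3: λ₃ = 21.42π²/0.6² - 72.9809 ≈ 514.261
Since 2.38π²/0.6² ≈ 65.249 < 72.9809, λ₁ < 0.
The n=1 mode grows fastest (−λₙ is largest for n=1) → dominates.
Asymptotic: v ~ c₁ sin(πx/0.6) e^{7.732t} (exponential growth at rate −λ₁ ≈ 7.732).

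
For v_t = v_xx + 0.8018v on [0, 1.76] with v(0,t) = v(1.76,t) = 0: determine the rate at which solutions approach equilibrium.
Eigenvalues: λₙ = n²π²/1.76² - 0.8018.
First three modes:
  n=1: λ₁ = π²/1.76² - 0.8018 ≈ 2.384
  n=2: λ₂ = 4π²/1.76² - 0.8018 ≈ 11.943
  n=3: λ₃ = 9π²/1.76² - 0.8018 ≈ 27.874
Since π²/1.76² ≈ 3.186 > 0.8018, all λₙ > 0.
The n=1 mode decays slowest → dominates as t → ∞.
Asymptotic: v ~ c₁ sin(πx/1.76) e^{-λ₁t} with decay rate λ₁ ≈ 2.384.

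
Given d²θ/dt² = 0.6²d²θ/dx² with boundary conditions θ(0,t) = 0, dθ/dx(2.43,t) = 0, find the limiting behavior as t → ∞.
θ oscillates (no decay). Energy is conserved; the solution oscillates indefinitely as standing waves.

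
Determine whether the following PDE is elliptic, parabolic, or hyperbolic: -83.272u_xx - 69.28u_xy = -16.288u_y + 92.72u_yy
Rewriting in standard form: -83.272u_xx - 69.28u_xy - 92.72u_yy + 16.288u_y = 0. Coefficients: A = -83.272, B = -69.28, C = -92.72. B² - 4AC = -26084.20096, which is negative, so the equation is elliptic.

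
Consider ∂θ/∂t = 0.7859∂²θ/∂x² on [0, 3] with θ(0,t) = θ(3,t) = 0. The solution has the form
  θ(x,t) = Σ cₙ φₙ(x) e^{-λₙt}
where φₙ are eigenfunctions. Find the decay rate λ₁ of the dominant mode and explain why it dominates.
Eigenvalues: λₙ = 0.7859n²π²/3².
First three modes:
  n=1: λ₁ = 0.7859π²/3² ≈ 0.862
  n=2: λ₂ = 3.1436π²/3² ≈ 3.447 (4× faster decay)
  n=3: λ₃ = 7.0731π²/3² ≈ 7.757 (9× faster decay)
As t → ∞, higher modes decay exponentially faster. The n=1 mode dominates: θ ~ c₁ sin(πx/3) e^{-λ₁t}.
Decay rate: λ₁ = 0.7859π²/3² ≈ 0.862.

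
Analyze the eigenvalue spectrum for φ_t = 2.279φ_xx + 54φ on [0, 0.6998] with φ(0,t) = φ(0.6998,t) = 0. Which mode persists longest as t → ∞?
Eigenvalues: λₙ = 2.279n²π²/0.6998² - 54.
First three modes:
  n=1: λ₁ = 2.279π²/0.6998² - 54 ≈ -8.07
  n=2: λ₂ = 9.116π²/0.6998² - 54 ≈ 129.72
  n=3: λ₃ = 20.511π²/0.6998² - 54 ≈ 359.37
Since 2.279π²/0.6998² ≈ 45.93 < 54, λ₁ < 0.
The n=1 mode grows fastest (−λₙ is largest for n=1) → dominates.
Asymptotic: φ ~ c₁ sin(πx/0.6998) e^{8.07t} (exponential growth at rate −λ₁ ≈ 8.07).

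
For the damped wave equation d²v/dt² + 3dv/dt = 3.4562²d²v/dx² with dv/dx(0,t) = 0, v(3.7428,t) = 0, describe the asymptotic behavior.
v → 0. Damping (γ=3) dissipates energy; oscillations decay exponentially.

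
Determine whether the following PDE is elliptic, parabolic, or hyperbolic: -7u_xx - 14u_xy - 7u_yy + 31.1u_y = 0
Coefficients: A = -7, B = -14, C = -7. B² - 4AC = 0, which is zero, so the equation is parabolic.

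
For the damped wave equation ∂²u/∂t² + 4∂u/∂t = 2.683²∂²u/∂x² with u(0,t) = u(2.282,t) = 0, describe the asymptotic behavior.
u → 0. Damping (γ=4) dissipates energy; oscillations decay exponentially.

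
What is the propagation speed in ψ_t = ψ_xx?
Infinite. The heat equation is parabolic, not hyperbolic, so disturbances propagate instantly.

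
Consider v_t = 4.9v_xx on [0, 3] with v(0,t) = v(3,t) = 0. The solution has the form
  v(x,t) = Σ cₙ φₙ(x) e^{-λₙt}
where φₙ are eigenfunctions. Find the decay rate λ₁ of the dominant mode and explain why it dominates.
Eigenvalues: λₙ = 4.9n²π²/3².
First three modes:
  n=1: λ₁ = 4.9π²/3² ≈ 5.373
  n=2: λ₂ = 19.6π²/3² ≈ 21.494 (4× faster decay)
  n=3: λ₃ = 44.1π²/3² ≈ 48.361 (9× faster decay)
As t → ∞, higher modes decay exponentially faster. The n=1 mode dominates: v ~ c₁ sin(πx/3) e^{-λ₁t}.
Decay rate: λ₁ = 4.9π²/3² ≈ 5.373.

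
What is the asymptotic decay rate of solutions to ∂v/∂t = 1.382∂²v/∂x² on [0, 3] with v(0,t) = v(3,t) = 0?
Eigenvalues: λₙ = 1.382n²π²/3².
First three modes:
  n=1: λ₁ = 1.382π²/3² ≈ 1.516
  n=2: λ₂ = 5.528π²/3² ≈ 6.062 (4× faster decay)
  n=3: λ₃ = 12.438π²/3² ≈ 13.64 (9× faster decay)
As t → ∞, higher modes decay exponentially faster. The n=1 mode dominates: v ~ c₁ sin(πx/3) e^{-λ₁t}.
Decay rate: λ₁ = 1.382π²/3² ≈ 1.516.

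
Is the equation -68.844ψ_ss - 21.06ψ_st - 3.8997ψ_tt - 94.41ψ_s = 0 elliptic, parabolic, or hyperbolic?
Computing B² - 4AC with A = -68.844, B = -21.06, C = -3.8997: discriminant = -630.3601872 (negative). Answer: elliptic.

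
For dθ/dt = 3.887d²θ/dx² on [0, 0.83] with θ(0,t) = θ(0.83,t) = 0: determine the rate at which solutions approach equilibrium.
Eigenvalues: λₙ = 3.887n²π²/0.83².
First three modes:
  n=1: λ₁ = 3.887π²/0.83² ≈ 55.688
  n=2: λ₂ = 15.548π²/0.83² ≈ 222.75 (4× faster decay)
  n=3: λ₃ = 34.983π²/0.83² ≈ 501.188 (9× faster decay)
As t → ∞, higher modes decay exponentially faster. The n=1 mode dominates: θ ~ c₁ sin(πx/0.83) e^{-λ₁t}.
Decay rate: λ₁ = 3.887π²/0.83² ≈ 55.688.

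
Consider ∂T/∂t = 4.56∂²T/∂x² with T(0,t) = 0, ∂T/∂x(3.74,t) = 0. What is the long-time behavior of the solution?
As t → ∞, T → 0. Heat escapes through the Dirichlet boundary.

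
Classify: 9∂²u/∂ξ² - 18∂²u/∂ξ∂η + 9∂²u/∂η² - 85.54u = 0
Parabolic (discriminant = 0).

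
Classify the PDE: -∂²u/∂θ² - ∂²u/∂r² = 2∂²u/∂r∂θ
Rewriting in standard form: -∂²u/∂r² - 2∂²u/∂r∂θ - ∂²u/∂θ² = 0. A = -1, B = -2, C = -1. Discriminant B² - 4AC = 0. Since 0 = 0, parabolic.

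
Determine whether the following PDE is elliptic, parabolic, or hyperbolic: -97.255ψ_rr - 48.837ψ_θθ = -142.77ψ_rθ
Rewriting in standard form: -97.255ψ_rr + 142.77ψ_rθ - 48.837ψ_θθ = 0. Coefficients: A = -97.255, B = 142.77, C = -48.837. B² - 4AC = 1384.70316, which is positive, so the equation is hyperbolic.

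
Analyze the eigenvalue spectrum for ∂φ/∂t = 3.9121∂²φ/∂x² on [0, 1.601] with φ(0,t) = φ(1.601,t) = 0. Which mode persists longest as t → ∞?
Eigenvalues: λₙ = 3.9121n²π²/1.601².
First three modes:
  n=1: λ₁ = 3.9121π²/1.601² ≈ 15.064
  n=2: λ₂ = 15.6484π²/1.601² ≈ 60.254 (4× faster decay)
  n=3: λ₃ = 35.2089π²/1.601² ≈ 135.572 (9× faster decay)
As t → ∞, higher modes decay exponentially faster. The n=1 mode dominates: φ ~ c₁ sin(πx/1.601) e^{-λ₁t}.
Decay rate: λ₁ = 3.9121π²/1.601² ≈ 15.064.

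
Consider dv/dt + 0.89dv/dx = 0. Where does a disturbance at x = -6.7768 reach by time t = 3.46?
At x = -3.6974. The characteristic carries data from (-6.7768, 0) to (-3.6974, 3.46).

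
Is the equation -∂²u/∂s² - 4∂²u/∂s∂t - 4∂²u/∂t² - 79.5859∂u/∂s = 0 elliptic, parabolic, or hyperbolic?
Computing B² - 4AC with A = -1, B = -4, C = -4: discriminant = 0 (zero). Answer: parabolic.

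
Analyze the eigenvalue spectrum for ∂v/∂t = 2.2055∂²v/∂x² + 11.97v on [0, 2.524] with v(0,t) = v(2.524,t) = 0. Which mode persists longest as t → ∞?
Eigenvalues: λₙ = 2.2055n²π²/2.524² - 11.97.
First three modes:
  n=1: λ₁ = 2.2055π²/2.524² - 11.97 ≈ -8.553
  n=2: λ₂ = 8.822π²/2.524² - 11.97 ≈ 1.697
  n=3: λ₃ = 19.8495π²/2.524² - 11.97 ≈ 18.782
Since 2.2055π²/2.524² ≈ 3.417 < 11.97, λ₁ < 0.
The n=1 mode grows fastest (−λₙ is largest for n=1) → dominates.
Asymptotic: v ~ c₁ sin(πx/2.524) e^{8.553t} (exponential growth at rate −λ₁ ≈ 8.553).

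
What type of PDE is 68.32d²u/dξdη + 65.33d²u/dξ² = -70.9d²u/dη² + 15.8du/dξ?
Rewriting in standard form: 65.33d²u/dξ² + 68.32d²u/dξdη + 70.9d²u/dη² - 15.8du/dξ = 0. With A = 65.33, B = 68.32, C = 70.9, the discriminant is -13859.9656. This is an elliptic PDE.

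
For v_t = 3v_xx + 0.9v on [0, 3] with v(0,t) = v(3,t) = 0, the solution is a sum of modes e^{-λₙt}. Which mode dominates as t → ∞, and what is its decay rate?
Eigenvalues: λₙ = 3n²π²/3² - 0.9.
First three modes:
  n=1: λ₁ = 3π²/3² - 0.9 ≈ 2.39
  n=2: λ₂ = 12π²/3² - 0.9 ≈ 12.259
  n=3: λ₃ = 27π²/3² - 0.9 ≈ 28.709
Since 3π²/3² ≈ 3.29 > 0.9, all λₙ > 0.
The n=1 mode decays slowest → dominates as t → ∞.
Asymptotic: v ~ c₁ sin(πx/3) e^{-λ₁t} with decay rate λ₁ ≈ 2.39.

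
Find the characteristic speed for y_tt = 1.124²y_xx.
Speed = 1.124. Information travels along characteristics x = x₀ ± 1.124t.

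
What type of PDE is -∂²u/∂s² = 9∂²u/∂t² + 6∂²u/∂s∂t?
Rewriting in standard form: -∂²u/∂s² - 6∂²u/∂s∂t - 9∂²u/∂t² = 0. With A = -1, B = -6, C = -9, the discriminant is 0. This is a parabolic PDE.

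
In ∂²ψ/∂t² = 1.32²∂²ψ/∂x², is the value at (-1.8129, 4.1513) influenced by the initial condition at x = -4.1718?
Yes. The domain of dependence is [-7.292616, 3.666816], and -4.1718 ∈ [-7.292616, 3.666816].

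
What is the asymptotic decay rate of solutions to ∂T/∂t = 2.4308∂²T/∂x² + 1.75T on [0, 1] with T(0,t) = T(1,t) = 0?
Eigenvalues: λₙ = 2.4308n²π²/1² - 1.75.
First three modes:
  n=1: λ₁ = 2.4308π² - 1.75 ≈ 22.241
  n=2: λ₂ = 9.7232π² - 1.75 ≈ 94.214
  n=3: λ₃ = 21.8772π² - 1.75 ≈ 214.169
Since 2.4308π² ≈ 23.991 > 1.75, all λₙ > 0.
The n=1 mode decays slowest → dominates as t → ∞.
Asymptotic: T ~ c₁ sin(πx/1) e^{-λ₁t} with decay rate λ₁ ≈ 22.241.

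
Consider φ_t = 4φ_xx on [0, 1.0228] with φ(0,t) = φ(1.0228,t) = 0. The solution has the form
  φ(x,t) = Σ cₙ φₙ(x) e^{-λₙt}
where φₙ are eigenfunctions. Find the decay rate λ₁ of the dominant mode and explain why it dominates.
Eigenvalues: λₙ = 4n²π²/1.0228².
First three modes:
  n=1: λ₁ = 4π²/1.0228² ≈ 37.738
  n=2: λ₂ = 16π²/1.0228² ≈ 150.952 (4× faster decay)
  n=3: λ₃ = 36π²/1.0228² ≈ 339.642 (9× faster decay)
As t → ∞, higher modes decay exponentially faster. The n=1 mode dominates: φ ~ c₁ sin(πx/1.0228) e^{-λ₁t}.
Decay rate: λ₁ = 4π²/1.0228² ≈ 37.738.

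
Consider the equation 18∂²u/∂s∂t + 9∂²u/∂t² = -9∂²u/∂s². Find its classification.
Rewriting in standard form: 9∂²u/∂s² + 18∂²u/∂s∂t + 9∂²u/∂t² = 0. Parabolic. (A = 9, B = 18, C = 9 gives B² - 4AC = 0.)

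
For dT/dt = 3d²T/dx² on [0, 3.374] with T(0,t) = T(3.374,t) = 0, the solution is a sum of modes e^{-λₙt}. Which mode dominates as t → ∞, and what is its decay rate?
Eigenvalues: λₙ = 3n²π²/3.374².
First three modes:
  n=1: λ₁ = 3π²/3.374² ≈ 2.601
  n=2: λ₂ = 12π²/3.374² ≈ 10.404 (4× faster decay)
  n=3: λ₃ = 27π²/3.374² ≈ 23.408 (9× faster decay)
As t → ∞, higher modes decay exponentially faster. The n=1 mode dominates: T ~ c₁ sin(πx/3.374) e^{-λ₁t}.
Decay rate: λ₁ = 3π²/3.374² ≈ 2.601.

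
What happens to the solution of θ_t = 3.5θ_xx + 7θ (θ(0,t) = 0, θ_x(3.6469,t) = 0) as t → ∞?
θ grows unboundedly. Reaction dominates diffusion (r=7 > κπ²/(4L²)≈0.65); solution grows exponentially.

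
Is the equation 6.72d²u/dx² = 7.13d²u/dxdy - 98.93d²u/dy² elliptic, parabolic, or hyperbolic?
Rewriting in standard form: 6.72d²u/dx² - 7.13d²u/dxdy + 98.93d²u/dy² = 0. Computing B² - 4AC with A = 6.72, B = -7.13, C = 98.93: discriminant = -2608.4015 (negative). Answer: elliptic.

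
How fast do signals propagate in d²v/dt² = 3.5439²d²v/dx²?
Speed = 3.5439. Information travels along characteristics x = x₀ ± 3.5439t.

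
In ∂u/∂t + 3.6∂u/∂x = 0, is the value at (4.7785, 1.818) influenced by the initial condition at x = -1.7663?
Yes. The characteristic through (4.7785, 1.818) passes through x = -1.7663.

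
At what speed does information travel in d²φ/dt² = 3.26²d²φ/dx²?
Speed = 3.26. Information travels along characteristics x = x₀ ± 3.26t.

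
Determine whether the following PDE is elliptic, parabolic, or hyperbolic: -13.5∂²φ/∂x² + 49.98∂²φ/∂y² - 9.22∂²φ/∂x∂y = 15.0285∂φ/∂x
Rewriting in standard form: -13.5∂²φ/∂x² - 9.22∂²φ/∂x∂y + 49.98∂²φ/∂y² - 15.0285∂φ/∂x = 0. Coefficients: A = -13.5, B = -9.22, C = 49.98. B² - 4AC = 2783.9284, which is positive, so the equation is hyperbolic.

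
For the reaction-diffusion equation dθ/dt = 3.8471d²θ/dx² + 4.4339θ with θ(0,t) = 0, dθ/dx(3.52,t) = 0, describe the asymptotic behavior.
θ grows unboundedly. Reaction dominates diffusion (r=4.4339 > κπ²/(4L²)≈0.77); solution grows exponentially.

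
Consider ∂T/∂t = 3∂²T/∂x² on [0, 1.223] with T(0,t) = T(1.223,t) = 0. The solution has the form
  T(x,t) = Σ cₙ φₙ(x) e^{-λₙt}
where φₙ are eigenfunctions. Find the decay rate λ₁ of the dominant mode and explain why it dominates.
Eigenvalues: λₙ = 3n²π²/1.223².
First three modes:
  n=1: λ₁ = 3π²/1.223² ≈ 19.796
  n=2: λ₂ = 12π²/1.223² ≈ 79.182 (4× faster decay)
  n=3: λ₃ = 27π²/1.223² ≈ 178.16 (9× faster decay)
As t → ∞, higher modes decay exponentially faster. The n=1 mode dominates: T ~ c₁ sin(πx/1.223) e^{-λ₁t}.
Decay rate: λ₁ = 3π²/1.223² ≈ 19.796.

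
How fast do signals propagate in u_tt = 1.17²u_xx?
Speed = 1.17. Information travels along characteristics x = x₀ ± 1.17t.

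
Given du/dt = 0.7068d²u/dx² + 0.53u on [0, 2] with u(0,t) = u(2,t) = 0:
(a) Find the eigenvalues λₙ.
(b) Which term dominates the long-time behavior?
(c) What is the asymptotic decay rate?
Eigenvalues: λₙ = 0.7068n²π²/2² - 0.53.
First three modes:
  n=1: λ₁ = 0.7068π²/2² - 0.53 ≈ 1.214
  n=2: λ₂ = 2.8272π²/2² - 0.53 ≈ 6.446
  n=3: λ₃ = 6.3612π²/2² - 0.53 ≈ 15.166
Since 0.7068π²/2² ≈ 1.744 > 0.53, all λₙ > 0.
The n=1 mode decays slowest → dominates as t → ∞.
Asymptotic: u ~ c₁ sin(πx/2) e^{-λ₁t} with decay rate λ₁ ≈ 1.214.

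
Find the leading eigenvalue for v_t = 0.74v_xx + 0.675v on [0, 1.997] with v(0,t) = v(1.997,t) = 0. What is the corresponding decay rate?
Eigenvalues: λₙ = 0.74n²π²/1.997² - 0.675.
First three modes:
  n=1: λ₁ = 0.74π²/1.997² - 0.675 ≈ 1.156
  n=2: λ₂ = 2.96π²/1.997² - 0.675 ≈ 6.65
  n=3: λ₃ = 6.66π²/1.997² - 0.675 ≈ 15.807
Since 0.74π²/1.997² ≈ 1.831 > 0.675, all λₙ > 0.
The n=1 mode decays slowest → dominates as t → ∞.
Asymptotic: v ~ c₁ sin(πx/1.997) e^{-λ₁t} with decay rate λ₁ ≈ 1.156.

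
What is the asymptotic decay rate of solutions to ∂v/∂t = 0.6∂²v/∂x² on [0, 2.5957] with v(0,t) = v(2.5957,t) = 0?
Eigenvalues: λₙ = 0.6n²π²/2.5957².
First three modes:
  n=1: λ₁ = 0.6π²/2.5957² ≈ 0.879
  n=2: λ₂ = 2.4π²/2.5957² ≈ 3.516 (4× faster decay)
  n=3: λ₃ = 5.4π²/2.5957² ≈ 7.91 (9× faster decay)
As t → ∞, higher modes decay exponentially faster. The n=1 mode dominates: v ~ c₁ sin(πx/2.5957) e^{-λ₁t}.
Decay rate: λ₁ = 0.6π²/2.5957² ≈ 0.879.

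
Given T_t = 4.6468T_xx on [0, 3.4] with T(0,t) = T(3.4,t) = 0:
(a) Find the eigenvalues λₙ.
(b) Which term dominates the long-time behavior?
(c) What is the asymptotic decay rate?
Eigenvalues: λₙ = 4.6468n²π²/3.4².
First three modes:
  n=1: λ₁ = 4.6468π²/3.4² ≈ 3.967
  n=2: λ₂ = 18.5872π²/3.4² ≈ 15.869 (4× faster decay)
  n=3: λ₃ = 41.8212π²/3.4² ≈ 35.706 (9× faster decay)
As t → ∞, higher modes decay exponentially faster. The n=1 mode dominates: T ~ c₁ sin(πx/3.4) e^{-λ₁t}.
Decay rate: λ₁ = 4.6468π²/3.4² ≈ 3.967.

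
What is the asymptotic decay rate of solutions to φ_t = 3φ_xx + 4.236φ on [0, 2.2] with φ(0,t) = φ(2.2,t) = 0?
Eigenvalues: λₙ = 3n²π²/2.2² - 4.236.
First three modes:
  n=1: λ₁ = 3π²/2.2² - 4.236 ≈ 1.882
  n=2: λ₂ = 12π²/2.2² - 4.236 ≈ 20.234
  n=3: λ₃ = 27π²/2.2² - 4.236 ≈ 50.822
Since 3π²/2.2² ≈ 6.118 > 4.236, all λₙ > 0.
The n=1 mode decays slowest → dominates as t → ∞.
Asymptotic: φ ~ c₁ sin(πx/2.2) e^{-λ₁t} with decay rate λ₁ ≈ 1.882.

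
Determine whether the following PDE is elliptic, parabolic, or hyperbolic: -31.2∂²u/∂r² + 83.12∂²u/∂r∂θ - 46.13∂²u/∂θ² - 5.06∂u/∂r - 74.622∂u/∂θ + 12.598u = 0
Coefficients: A = -31.2, B = 83.12, C = -46.13. B² - 4AC = 1151.9104, which is positive, so the equation is hyperbolic.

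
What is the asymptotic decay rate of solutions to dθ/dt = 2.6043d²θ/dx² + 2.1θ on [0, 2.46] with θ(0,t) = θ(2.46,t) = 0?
Eigenvalues: λₙ = 2.6043n²π²/2.46² - 2.1.
First three modes:
  n=1: λ₁ = 2.6043π²/2.46² - 2.1 ≈ 2.147
  n=2: λ₂ = 10.4172π²/2.46² - 2.1 ≈ 14.889
  n=3: λ₃ = 23.4387π²/2.46² - 2.1 ≈ 36.126
Since 2.6043π²/2.46² ≈ 4.247 > 2.1, all λₙ > 0.
The n=1 mode decays slowest → dominates as t → ∞.
Asymptotic: θ ~ c₁ sin(πx/2.46) e^{-λ₁t} with decay rate λ₁ ≈ 2.147.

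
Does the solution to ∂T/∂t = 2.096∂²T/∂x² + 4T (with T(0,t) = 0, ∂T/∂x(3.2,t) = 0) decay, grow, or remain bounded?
T grows unboundedly. Reaction dominates diffusion (r=4 > κπ²/(4L²)≈0.51); solution grows exponentially.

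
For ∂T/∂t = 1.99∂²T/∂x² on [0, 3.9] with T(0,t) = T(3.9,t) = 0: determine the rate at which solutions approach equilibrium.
Eigenvalues: λₙ = 1.99n²π²/3.9².
First three modes:
  n=1: λ₁ = 1.99π²/3.9² ≈ 1.291
  n=2: λ₂ = 7.96π²/3.9² ≈ 5.165 (4× faster decay)
  n=3: λ₃ = 17.91π²/3.9² ≈ 11.622 (9× faster decay)
As t → ∞, higher modes decay exponentially faster. The n=1 mode dominates: T ~ c₁ sin(πx/3.9) e^{-λ₁t}.
Decay rate: λ₁ = 1.99π²/3.9² ≈ 1.291.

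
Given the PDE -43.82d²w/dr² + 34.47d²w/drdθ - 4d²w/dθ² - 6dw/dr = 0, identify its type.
The second-order coefficients are A = -43.82, B = 34.47, C = -4. Since B² - 4AC = 487.0609 > 0, this is a hyperbolic PDE.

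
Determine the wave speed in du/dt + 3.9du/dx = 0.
Speed = 3.9. Information travels along x - 3.9t = const (rightward).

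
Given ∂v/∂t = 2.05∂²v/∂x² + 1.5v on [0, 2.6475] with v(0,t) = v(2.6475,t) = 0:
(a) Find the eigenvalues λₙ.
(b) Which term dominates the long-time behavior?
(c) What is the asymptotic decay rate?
Eigenvalues: λₙ = 2.05n²π²/2.6475² - 1.5.
First three modes:
  n=1: λ₁ = 2.05π²/2.6475² - 1.5 ≈ 1.387
  n=2: λ₂ = 8.2π²/2.6475² - 1.5 ≈ 10.046
  n=3: λ₃ = 18.45π²/2.6475² - 1.5 ≈ 24.479
Since 2.05π²/2.6475² ≈ 2.887 > 1.5, all λₙ > 0.
The n=1 mode decays slowest → dominates as t → ∞.
Asymptotic: v ~ c₁ sin(πx/2.6475) e^{-λ₁t} with decay rate λ₁ ≈ 1.387.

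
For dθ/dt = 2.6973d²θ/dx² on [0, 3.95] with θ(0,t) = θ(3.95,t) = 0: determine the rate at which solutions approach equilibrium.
Eigenvalues: λₙ = 2.6973n²π²/3.95².
First three modes:
  n=1: λ₁ = 2.6973π²/3.95² ≈ 1.706
  n=2: λ₂ = 10.7892π²/3.95² ≈ 6.825 (4× faster decay)
  n=3: λ₃ = 24.2757π²/3.95² ≈ 15.356 (9× faster decay)
As t → ∞, higher modes decay exponentially faster. The n=1 mode dominates: θ ~ c₁ sin(πx/3.95) e^{-λ₁t}.
Decay rate: λ₁ = 2.6973π²/3.95² ≈ 1.706.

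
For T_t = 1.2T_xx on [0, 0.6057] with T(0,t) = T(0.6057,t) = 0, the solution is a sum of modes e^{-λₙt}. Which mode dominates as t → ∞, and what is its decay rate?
Eigenvalues: λₙ = 1.2n²π²/0.6057².
First three modes:
  n=1: λ₁ = 1.2π²/0.6057² ≈ 32.282
  n=2: λ₂ = 4.8π²/0.6057² ≈ 129.13 (4× faster decay)
  n=3: λ₃ = 10.8π²/0.6057² ≈ 290.542 (9× faster decay)
As t → ∞, higher modes decay exponentially faster. The n=1 mode dominates: T ~ c₁ sin(πx/0.6057) e^{-λ₁t}.
Decay rate: λ₁ = 1.2π²/0.6057² ≈ 32.282.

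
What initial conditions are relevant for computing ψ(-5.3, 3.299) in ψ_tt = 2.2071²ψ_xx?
Domain of dependence: [-12.5812229, 1.9812229]. Signals travel at speed 2.2071, so data within |x - -5.3| ≤ 2.2071·3.299 = 7.2812229 can reach the point.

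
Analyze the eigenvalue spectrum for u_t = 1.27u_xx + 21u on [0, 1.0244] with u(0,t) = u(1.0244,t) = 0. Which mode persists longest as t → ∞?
Eigenvalues: λₙ = 1.27n²π²/1.0244² - 21.
First three modes:
  n=1: λ₁ = 1.27π²/1.0244² - 21 ≈ -9.056
  n=2: λ₂ = 5.08π²/1.0244² - 21 ≈ 26.778
  n=3: λ₃ = 11.43π²/1.0244² - 21 ≈ 86.5
Since 1.27π²/1.0244² ≈ 11.944 < 21, λ₁ < 0.
The n=1 mode grows fastest (−λₙ is largest for n=1) → dominates.
Asymptotic: u ~ c₁ sin(πx/1.0244) e^{9.056t} (exponential growth at rate −λ₁ ≈ 9.056).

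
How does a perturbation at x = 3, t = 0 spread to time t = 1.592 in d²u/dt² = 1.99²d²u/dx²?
Domain of influence: [-0.16808, 6.16808]. Data at x = 3 spreads outward at speed 1.99.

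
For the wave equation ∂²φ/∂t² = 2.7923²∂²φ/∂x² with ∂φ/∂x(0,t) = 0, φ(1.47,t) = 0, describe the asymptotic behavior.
φ oscillates (no decay). Energy is conserved; the solution oscillates indefinitely as standing waves.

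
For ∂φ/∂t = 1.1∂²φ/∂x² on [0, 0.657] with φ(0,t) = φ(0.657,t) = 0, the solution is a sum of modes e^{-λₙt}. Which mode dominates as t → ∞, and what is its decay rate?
Eigenvalues: λₙ = 1.1n²π²/0.657².
First three modes:
  n=1: λ₁ = 1.1π²/0.657² ≈ 25.151
  n=2: λ₂ = 4.4π²/0.657² ≈ 100.605 (4× faster decay)
  n=3: λ₃ = 9.9π²/0.657² ≈ 226.362 (9× faster decay)
As t → ∞, higher modes decay exponentially faster. The n=1 mode dominates: φ ~ c₁ sin(πx/0.657) e^{-λ₁t}.
Decay rate: λ₁ = 1.1π²/0.657² ≈ 25.151.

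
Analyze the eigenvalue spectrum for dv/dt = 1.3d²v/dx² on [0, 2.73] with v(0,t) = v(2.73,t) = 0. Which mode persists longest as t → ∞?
Eigenvalues: λₙ = 1.3n²π²/2.73².
First three modes:
  n=1: λ₁ = 1.3π²/2.73² ≈ 1.722
  n=2: λ₂ = 5.2π²/2.73² ≈ 6.886 (4× faster decay)
  n=3: λ₃ = 11.7π²/2.73² ≈ 15.494 (9× faster decay)
As t → ∞, higher modes decay exponentially faster. The n=1 mode dominates: v ~ c₁ sin(πx/2.73) e^{-λ₁t}.
Decay rate: λ₁ = 1.3π²/2.73² ≈ 1.722.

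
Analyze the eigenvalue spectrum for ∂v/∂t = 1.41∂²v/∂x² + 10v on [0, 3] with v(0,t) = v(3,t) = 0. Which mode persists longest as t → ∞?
Eigenvalues: λₙ = 1.41n²π²/3² - 10.
First three modes:
  n=1: λ₁ = 1.41π²/3² - 10 ≈ -8.454
  n=2: λ₂ = 5.64π²/3² - 10 ≈ -3.815
  n=3: λ₃ = 12.69π²/3² - 10 ≈ 3.916
Since 1.41π²/3² ≈ 1.546 < 10, λ₁ < 0.
The n=1 mode grows fastest (−λₙ is largest for n=1) → dominates.
Asymptotic: v ~ c₁ sin(πx/3) e^{8.454t} (exponential growth at rate −λ₁ ≈ 8.454).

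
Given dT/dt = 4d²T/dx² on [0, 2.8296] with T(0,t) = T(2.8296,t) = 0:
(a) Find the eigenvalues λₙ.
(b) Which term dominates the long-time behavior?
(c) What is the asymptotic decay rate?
Eigenvalues: λₙ = 4n²π²/2.8296².
First three modes:
  n=1: λ₁ = 4π²/2.8296² ≈ 4.931
  n=2: λ₂ = 16π²/2.8296² ≈ 19.723 (4× faster decay)
  n=3: λ₃ = 36π²/2.8296² ≈ 44.376 (9× faster decay)
As t → ∞, higher modes decay exponentially faster. The n=1 mode dominates: T ~ c₁ sin(πx/2.8296) e^{-λ₁t}.
Decay rate: λ₁ = 4π²/2.8296² ≈ 4.931.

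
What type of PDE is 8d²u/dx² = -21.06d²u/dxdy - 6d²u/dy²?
Rewriting in standard form: 8d²u/dx² + 21.06d²u/dxdy + 6d²u/dy² = 0. With A = 8, B = 21.06, C = 6, the discriminant is 251.5236. This is a hyperbolic PDE.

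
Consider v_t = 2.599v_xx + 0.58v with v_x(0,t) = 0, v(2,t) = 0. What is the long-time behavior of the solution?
As t → ∞, v → 0. Diffusion dominates reaction (r=0.58 < κπ²/(4L²)≈1.6); solution decays.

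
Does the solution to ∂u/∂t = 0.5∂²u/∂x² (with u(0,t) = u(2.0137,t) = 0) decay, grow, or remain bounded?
u → 0. Heat diffuses out through both boundaries.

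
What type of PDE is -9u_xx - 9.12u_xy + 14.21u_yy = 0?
With A = -9, B = -9.12, C = 14.21, the discriminant is 594.7344. This is a hyperbolic PDE.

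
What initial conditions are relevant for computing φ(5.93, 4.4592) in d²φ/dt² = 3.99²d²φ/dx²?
Domain of dependence: [-11.862208, 23.722208]. Signals travel at speed 3.99, so data within |x - 5.93| ≤ 3.99·4.4592 = 17.792208 can reach the point.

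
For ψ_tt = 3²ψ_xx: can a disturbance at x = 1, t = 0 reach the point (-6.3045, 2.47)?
Yes. The domain of dependence is [-13.7145, 1.1055], and 1 ∈ [-13.7145, 1.1055].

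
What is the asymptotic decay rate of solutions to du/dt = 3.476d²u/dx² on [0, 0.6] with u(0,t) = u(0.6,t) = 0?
Eigenvalues: λₙ = 3.476n²π²/0.6².
First three modes:
  n=1: λ₁ = 3.476π²/0.6² ≈ 95.297
  n=2: λ₂ = 13.904π²/0.6² ≈ 381.186 (4× faster decay)
  n=3: λ₃ = 31.284π²/0.6² ≈ 857.669 (9× faster decay)
As t → ∞, higher modes decay exponentially faster. The n=1 mode dominates: u ~ c₁ sin(πx/0.6) e^{-λ₁t}.
Decay rate: λ₁ = 3.476π²/0.6² ≈ 95.297.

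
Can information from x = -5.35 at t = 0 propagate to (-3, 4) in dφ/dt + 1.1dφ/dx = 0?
No. Only data at x = -7.4 affects (-3, 4). Advection has one-way propagation along characteristics.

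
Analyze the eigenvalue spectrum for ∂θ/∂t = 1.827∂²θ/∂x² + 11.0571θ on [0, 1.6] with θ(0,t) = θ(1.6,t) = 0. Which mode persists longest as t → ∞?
Eigenvalues: λₙ = 1.827n²π²/1.6² - 11.0571.
First three modes:
  n=1: λ₁ = 1.827π²/1.6² - 11.0571 ≈ -4.013
  n=2: λ₂ = 7.308π²/1.6² - 11.0571 ≈ 17.118
  n=3: λ₃ = 16.443π²/1.6² - 11.0571 ≈ 52.336
Since 1.827π²/1.6² ≈ 7.044 < 11.0571, λ₁ < 0.
The n=1 mode grows fastest (−λₙ is largest for n=1) → dominates.
Asymptotic: θ ~ c₁ sin(πx/1.6) e^{4.013t} (exponential growth at rate −λ₁ ≈ 4.013).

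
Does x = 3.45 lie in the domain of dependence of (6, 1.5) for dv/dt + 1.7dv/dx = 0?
Yes. The characteristic through (6, 1.5) passes through x = 3.45.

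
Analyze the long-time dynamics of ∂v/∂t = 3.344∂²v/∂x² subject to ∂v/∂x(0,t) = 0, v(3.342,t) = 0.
Long-time behavior: v → 0. Heat escapes through the Dirichlet boundary.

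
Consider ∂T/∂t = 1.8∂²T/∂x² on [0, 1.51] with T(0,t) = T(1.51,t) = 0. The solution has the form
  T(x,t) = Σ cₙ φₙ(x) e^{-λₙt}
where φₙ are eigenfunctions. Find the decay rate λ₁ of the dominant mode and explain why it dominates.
Eigenvalues: λₙ = 1.8n²π²/1.51².
First three modes:
  n=1: λ₁ = 1.8π²/1.51² ≈ 7.791
  n=2: λ₂ = 7.2π²/1.51² ≈ 31.166 (4× faster decay)
  n=3: λ₃ = 16.2π²/1.51² ≈ 70.123 (9× faster decay)
As t → ∞, higher modes decay exponentially faster. The n=1 mode dominates: T ~ c₁ sin(πx/1.51) e^{-λ₁t}.
Decay rate: λ₁ = 1.8π²/1.51² ≈ 7.791.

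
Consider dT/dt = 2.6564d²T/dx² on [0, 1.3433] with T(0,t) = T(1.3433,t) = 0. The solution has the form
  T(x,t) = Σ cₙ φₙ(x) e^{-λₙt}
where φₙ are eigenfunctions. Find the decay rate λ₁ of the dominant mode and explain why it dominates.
Eigenvalues: λₙ = 2.6564n²π²/1.3433².
First three modes:
  n=1: λ₁ = 2.6564π²/1.3433² ≈ 14.529
  n=2: λ₂ = 10.6256π²/1.3433² ≈ 58.118 (4× faster decay)
  n=3: λ₃ = 23.9076π²/1.3433² ≈ 130.764 (9× faster decay)
As t → ∞, higher modes decay exponentially faster. The n=1 mode dominates: T ~ c₁ sin(πx/1.3433) e^{-λ₁t}.
Decay rate: λ₁ = 2.6564π²/1.3433² ≈ 14.529.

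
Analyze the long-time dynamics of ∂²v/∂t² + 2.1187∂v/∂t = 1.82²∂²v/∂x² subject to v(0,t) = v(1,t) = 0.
Long-time behavior: v → 0. Damping (γ=2.1187) dissipates energy; oscillations decay exponentially.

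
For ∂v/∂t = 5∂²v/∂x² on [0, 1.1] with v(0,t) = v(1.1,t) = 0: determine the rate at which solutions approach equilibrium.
Eigenvalues: λₙ = 5n²π²/1.1².
First three modes:
  n=1: λ₁ = 5π²/1.1² ≈ 40.783
  n=2: λ₂ = 20π²/1.1² ≈ 163.134 (4× faster decay)
  n=3: λ₃ = 45π²/1.1² ≈ 367.051 (9× faster decay)
As t → ∞, higher modes decay exponentially faster. The n=1 mode dominates: v ~ c₁ sin(πx/1.1) e^{-λ₁t}.
Decay rate: λ₁ = 5π²/1.1² ≈ 40.783.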